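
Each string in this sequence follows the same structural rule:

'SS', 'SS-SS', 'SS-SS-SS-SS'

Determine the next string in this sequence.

SS-SS-SS-SS-SS-SS-SS-SS

Each string is two copies of the previous one joined by '-'.
One more doubling of SS-SS-SS-SS gives the answer.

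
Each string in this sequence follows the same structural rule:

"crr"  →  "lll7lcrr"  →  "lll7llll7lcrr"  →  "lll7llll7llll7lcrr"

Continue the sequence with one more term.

lll7llll7llll7llll7lcrr

Each term is the previous one with lll7l prepended.
So the next term is lll7l·lll7llll7llll7lcrr.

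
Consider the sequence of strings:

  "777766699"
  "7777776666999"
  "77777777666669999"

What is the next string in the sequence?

777777777766666699999

Reading off run lengths: 7 runs 4, 6, 8; 6 runs 3, 4, 5; 9 runs 2, 3, 4 — each is linear in n, where the shown terms are n = 2, 3, 4.
At n = 5 the blocks have lengths 10, 6, 5.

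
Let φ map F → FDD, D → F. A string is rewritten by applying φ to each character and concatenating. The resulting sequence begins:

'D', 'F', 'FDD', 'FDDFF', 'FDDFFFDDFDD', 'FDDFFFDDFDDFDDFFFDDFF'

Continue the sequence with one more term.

Replace each of the 21 characters of FDDFFFDDFDDFDDFFFDDFF in place — FDD F F FDD FDD FDD F F FDD F F FDD F F FDD FDD FDD F F FDD FDD — and concatenate.

FDDFFFDDFDDFDDFFFDDFFFDDFFFDDFDDFDDFFFDDFDD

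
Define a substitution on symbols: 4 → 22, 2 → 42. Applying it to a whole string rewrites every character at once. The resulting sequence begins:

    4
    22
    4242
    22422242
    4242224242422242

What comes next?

Replace each of the 16 characters of 4242224242422242 in place — 22 42 22 42 42 42 22 42 22 42 22 42 42 42 22 42 — and concatenate.

22422242424222422242224242422242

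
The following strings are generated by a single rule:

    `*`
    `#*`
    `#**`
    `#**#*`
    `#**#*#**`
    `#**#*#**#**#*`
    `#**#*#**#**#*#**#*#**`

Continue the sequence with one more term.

This is a Fibonacci-style word recurrence s(k) = s(k−1)·s(k−2): e.g. #*·* = #**.
The next term joins #**#*#**#**#*#**#*#** and #**#*#**#**#*.

#**#*#**#**#*#**#*#**#**#*#**#**#*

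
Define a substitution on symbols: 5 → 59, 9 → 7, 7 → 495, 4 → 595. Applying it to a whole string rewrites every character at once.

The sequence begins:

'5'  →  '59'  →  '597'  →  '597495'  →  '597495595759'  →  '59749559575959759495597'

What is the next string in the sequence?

59749559575959759495597597495597595759597495

Applying the rule to each of the 23 symbols of 59749559575959759495597 gives the pieces 59 7 495 595 7 59 59 7 59 495 59 7 59 7 495 59 7 595 7 59 59 7 495, which concatenate to the answer.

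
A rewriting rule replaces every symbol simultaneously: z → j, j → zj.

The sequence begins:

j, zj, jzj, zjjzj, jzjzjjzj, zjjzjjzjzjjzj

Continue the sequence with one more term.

jzjzjjzjzjjzjjzjzjjzj

Applying the rule to each of the 13 symbols of zjjzjjzjzjjzj gives the pieces j zj zj j zj zj j zj j zj zj j zj, which concatenate to the answer.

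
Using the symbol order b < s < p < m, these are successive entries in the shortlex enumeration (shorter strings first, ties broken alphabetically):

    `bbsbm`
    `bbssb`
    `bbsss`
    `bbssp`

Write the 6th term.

Advancing 2 positions from bbssp through bbssp → bbssm reaches term 6.

bbspb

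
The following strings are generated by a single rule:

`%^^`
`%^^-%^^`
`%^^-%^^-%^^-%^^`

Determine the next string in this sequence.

Each string is two copies of the previous one joined by '-'.
Doubling %^^-%^^-%^^-%^^ with '-' between the halves:

%^^-%^^-%^^-%^^-%^^-%^^-%^^-%^^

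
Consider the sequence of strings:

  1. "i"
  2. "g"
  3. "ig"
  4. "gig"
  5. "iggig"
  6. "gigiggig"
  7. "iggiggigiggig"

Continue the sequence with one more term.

This is a Fibonacci-style word recurrence s(k) = s(k−2)·s(k−1): e.g. i·g = ig.
Continuing: gigiggig · iggiggigiggig gives term 8.

gigiggigiggiggigiggig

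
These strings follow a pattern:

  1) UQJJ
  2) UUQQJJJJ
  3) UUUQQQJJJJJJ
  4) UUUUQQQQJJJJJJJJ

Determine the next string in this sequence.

Reading off run lengths: U runs 1, 2, 3, 4; Q runs 1, 2, 3, 4; J runs 2, 4, 6, 8 — each is linear in n (n = 1, 2, …).
Setting n = 5 gives 5, 5, 10 characters in each block.

UUUUUQQQQQJJJJJJJJJJ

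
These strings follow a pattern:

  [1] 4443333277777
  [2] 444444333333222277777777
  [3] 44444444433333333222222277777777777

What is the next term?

Each string has the form 4^{3n} 3^{2n+2} 2^{3n-2} 7^{3n+2} (n = 1, 2, …).
At n = 4 the blocks have lengths 12, 10, 10, 14.

4444444444443333333333222222222277777777777777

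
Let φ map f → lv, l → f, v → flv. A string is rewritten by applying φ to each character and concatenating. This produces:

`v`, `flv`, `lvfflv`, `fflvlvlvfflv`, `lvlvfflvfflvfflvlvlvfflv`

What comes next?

Rewriting the 24 symbols of lvlvfflvfflvfflvlvlvfflv one by one yields f flv f flv lv lv f flv lv lv f flv lv lv f flv f flv f flv lv lv f flv; concatenated:

fflvfflvlvlvfflvlvlvfflvlvlvfflvfflvfflvlvlvfflv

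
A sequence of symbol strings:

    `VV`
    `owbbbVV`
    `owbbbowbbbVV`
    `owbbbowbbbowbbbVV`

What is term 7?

Every step adds owbbb at the front: s(k+1) = owbbb·s(k).
From owbbbowbbbowbbbVV, 3 further steps: owbbbowbbbowbbbVV → owbbbowbbbowbbbowbbbVV → owbbbowbbbowbbbowbbbowbbbVV → (answer).

owbbbowbbbowbbbowbbbowbbbowbbbVV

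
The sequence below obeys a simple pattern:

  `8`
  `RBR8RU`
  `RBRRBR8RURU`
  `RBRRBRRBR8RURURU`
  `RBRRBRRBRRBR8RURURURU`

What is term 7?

RBRRBRRBRRBRRBRRBR8RURURURURURU

Each term wraps the previous one in RBR on the left and RU on the right.
From RBRRBRRBRRBR8RURURURU, 2 further steps: RBRRBRRBRRBR8RURURURU → RBRRBRRBRRBRRBR8RURURURURU → (answer).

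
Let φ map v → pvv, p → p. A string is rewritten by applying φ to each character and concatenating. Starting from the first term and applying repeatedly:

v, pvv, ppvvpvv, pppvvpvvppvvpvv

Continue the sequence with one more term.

Rewriting the 15 symbols of pppvvpvvppvvpvv one by one yields p p p pvv pvv p pvv pvv p p pvv pvv p pvv pvv; concatenated:

ppppvvpvvppvvpvvpppvvpvvppvvpvv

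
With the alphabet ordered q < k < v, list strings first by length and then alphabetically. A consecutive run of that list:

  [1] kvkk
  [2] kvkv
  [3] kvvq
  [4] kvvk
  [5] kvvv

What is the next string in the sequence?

The successor of kvvv increments the rightmost position that isn't already v and resets every position after it to q.

vqqq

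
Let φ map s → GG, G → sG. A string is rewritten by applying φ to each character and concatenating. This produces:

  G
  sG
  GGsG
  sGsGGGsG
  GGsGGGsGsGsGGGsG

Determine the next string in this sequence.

sGsGGGsGsGsGGGsGGGsGGGsGsGsGGGsG

Applying the rule to each of the 16 symbols of GGsGGGsGsGsGGGsG gives the pieces sG sG GG sG sG sG GG sG GG sG GG sG sG sG GG sG, which concatenate to the answer.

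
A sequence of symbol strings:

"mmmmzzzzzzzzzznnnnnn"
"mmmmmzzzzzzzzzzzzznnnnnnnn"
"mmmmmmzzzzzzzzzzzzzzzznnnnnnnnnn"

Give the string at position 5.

Reading off run lengths: m runs 4, 5, 6; z runs 10, 13, 16; n runs 6, 8, 10 — each is linear in n, where the shown terms are n = 3, 4, 5.
At n = 7 the blocks have lengths 8, 22, 14.

mmmmmmmmzzzzzzzzzzzzzzzzzzzzzznnnnnnnnnnnnnn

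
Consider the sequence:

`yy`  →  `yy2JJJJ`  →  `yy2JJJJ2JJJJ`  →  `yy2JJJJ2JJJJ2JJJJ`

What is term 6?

The strings grow by a fixed suffix 2JJJJ each time.
From yy2JJJJ2JJJJ2JJJJ, 2 further steps: yy2JJJJ2JJJJ2JJJJ → yy2JJJJ2JJJJ2JJJJ2JJJJ → (answer).

yy2JJJJ2JJJJ2JJJJ2JJJJ2JJJJ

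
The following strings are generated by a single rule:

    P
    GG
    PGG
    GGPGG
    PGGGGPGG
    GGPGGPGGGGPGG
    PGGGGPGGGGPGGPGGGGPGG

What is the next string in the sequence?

From term 3 onward, concatenate the second-to-last term with the last: P·GG = PGG, GG·PGG = GGPGG, …
Continuing: GGPGGPGGGGPGG · PGGGGPGGGGPGGPGGGGPGG gives term 8.

GGPGGPGGGGPGGPGGGGPGGGGPGGPGGGGPGG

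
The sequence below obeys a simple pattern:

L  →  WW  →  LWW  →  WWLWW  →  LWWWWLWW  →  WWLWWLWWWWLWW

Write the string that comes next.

LWWWWLWWWWLWWLWWWWLWW

This is a Fibonacci-style word recurrence s(k) = s(k−2)·s(k−1): e.g. L·WW = LWW.
So term 7 is LWWWWLWW·WWLWWLWWWWLWW.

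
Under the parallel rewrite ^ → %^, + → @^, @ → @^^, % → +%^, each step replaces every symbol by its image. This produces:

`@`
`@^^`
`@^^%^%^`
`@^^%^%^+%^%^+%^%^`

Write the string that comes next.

@^^%^%^+%^%^+%^%^@^+%^%^+%^%^@^+%^%^+%^%^

φ(@^^%^%^+%^%^+%^%^) expands symbol-by-symbol to @^^ %^ %^ +%^ %^ +%^ %^ @^ +%^ %^ +%^ %^ @^ +%^ %^ +%^ %^; joining the 17 pieces gives the next term.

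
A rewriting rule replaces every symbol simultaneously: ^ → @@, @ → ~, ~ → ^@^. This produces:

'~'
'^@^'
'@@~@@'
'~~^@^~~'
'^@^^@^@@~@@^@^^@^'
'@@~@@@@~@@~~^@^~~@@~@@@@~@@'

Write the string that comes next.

Rewriting the 27 symbols of @@~@@@@~@@~~^@^~~@@~@@@@~@@ one by one yields ~ ~ ^@^ ~ ~ ~ ~ ^@^ ~ ~ ^@^ ^@^ @@ ~ @@ ^@^ ^@^ ~ ~ ^@^ ~ ~ ~ ~ ^@^ ~ ~; concatenated:

~~^@^~~~~^@^~~^@^^@^@@~@@^@^^@^~~^@^~~~~^@^~~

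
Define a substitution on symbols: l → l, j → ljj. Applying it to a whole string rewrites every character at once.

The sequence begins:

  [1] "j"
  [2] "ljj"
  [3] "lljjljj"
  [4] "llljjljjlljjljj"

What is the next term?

Rewriting the 15 symbols of llljjljjlljjljj one by one yields l l l ljj ljj l ljj ljj l l ljj ljj l ljj ljj; concatenated:

lllljjljjlljjljjllljjljjlljjljj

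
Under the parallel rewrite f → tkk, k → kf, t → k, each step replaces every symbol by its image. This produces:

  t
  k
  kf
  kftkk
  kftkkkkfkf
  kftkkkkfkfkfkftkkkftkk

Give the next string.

Applying the rule to each of the 22 symbols of kftkkkkfkfkfkftkkkftkk gives the pieces kf tkk k kf kf kf kf tkk kf tkk kf tkk kf tkk k kf kf kf tkk k kf kf, which concatenate to the answer.

kftkkkkfkfkfkftkkkftkkkftkkkftkkkkfkfkftkkkkfkf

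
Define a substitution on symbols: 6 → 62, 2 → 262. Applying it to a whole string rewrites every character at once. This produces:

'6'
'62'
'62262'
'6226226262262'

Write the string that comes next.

Replace each of the 13 characters of 6226226262262 in place — 62 262 262 62 262 262 62 262 62 262 262 62 262 — and concatenate.

6226226262262262622626226226262262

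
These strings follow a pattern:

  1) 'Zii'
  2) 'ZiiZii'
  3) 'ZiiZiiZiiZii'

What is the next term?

s(k+1) = s(k)·s(k) — each term doubles the last.
So the next term is two copies of ZiiZiiZiiZii.

ZiiZiiZiiZiiZiiZiiZiiZii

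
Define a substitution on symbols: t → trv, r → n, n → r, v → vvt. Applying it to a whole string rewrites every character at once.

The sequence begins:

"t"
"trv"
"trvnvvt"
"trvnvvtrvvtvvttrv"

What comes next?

Applying the rule to each of the 17 symbols of trvnvvtrvvtvvttrv gives the pieces trv n vvt r vvt vvt trv n vvt vvt trv vvt vvt trv trv n vvt, which concatenate to the answer.

trvnvvtrvvtvvttrvnvvtvvttrvvvtvvttrvtrvnvvt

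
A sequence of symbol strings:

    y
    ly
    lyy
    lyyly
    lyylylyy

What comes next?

lyylylyylyyly

From term 3 onward, concatenate the last term with the second-to-last: ly·y = lyy, lyy·ly = lyyly, …
So term 6 is lyylylyy·lyyly.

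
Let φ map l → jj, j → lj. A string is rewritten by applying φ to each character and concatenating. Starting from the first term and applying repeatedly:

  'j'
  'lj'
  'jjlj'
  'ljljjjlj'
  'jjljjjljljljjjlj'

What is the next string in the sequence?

ljljjjljljljjjljjjljjjljljljjjlj

Replace each of the 16 characters of jjljjjljljljjjlj in place — lj lj jj lj lj lj jj lj jj lj jj lj lj lj jj lj — and concatenate.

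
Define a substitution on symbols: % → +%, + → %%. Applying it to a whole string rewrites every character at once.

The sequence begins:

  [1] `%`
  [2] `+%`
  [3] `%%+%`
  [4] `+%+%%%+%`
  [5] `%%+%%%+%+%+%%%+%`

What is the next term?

+%+%%%+%+%+%%%+%%%+%%%+%+%+%%%+%

Applying the rule to each of the 16 symbols of %%+%%%+%+%+%%%+% gives the pieces +% +% %% +% +% +% %% +% %% +% %% +% +% +% %% +%, which concatenate to the answer.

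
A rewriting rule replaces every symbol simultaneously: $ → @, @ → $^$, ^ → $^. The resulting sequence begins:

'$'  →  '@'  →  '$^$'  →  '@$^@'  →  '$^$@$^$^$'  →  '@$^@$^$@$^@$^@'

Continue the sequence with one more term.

$^$@$^$^$@$^@$^$@$^$^$@$^$^$

Applying the rule to each of the 14 symbols of @$^@$^$@$^@$^@ gives the pieces $^$ @ $^ $^$ @ $^ @ $^$ @ $^ $^$ @ $^ $^$, which concatenate to the answer.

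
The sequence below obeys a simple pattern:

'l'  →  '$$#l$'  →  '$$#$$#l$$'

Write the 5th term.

s(k+1) = $$#·s(k)·$, so each term gains $$# as a prefix and $ as a suffix.
From $$#$$#l$$, 2 further steps: $$#$$#l$$ → $$#$$#$$#l$$$ → (answer).

$$#$$#$$#$$#l$$$$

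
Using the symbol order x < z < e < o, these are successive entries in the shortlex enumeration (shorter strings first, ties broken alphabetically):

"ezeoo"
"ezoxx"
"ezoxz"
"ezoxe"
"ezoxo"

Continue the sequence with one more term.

ezozx

The successor of ezoxo increments the rightmost position that isn't already o and resets every position after it to x.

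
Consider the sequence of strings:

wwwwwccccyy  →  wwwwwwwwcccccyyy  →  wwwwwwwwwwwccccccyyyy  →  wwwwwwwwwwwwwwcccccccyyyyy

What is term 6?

wwwwwwwwwwwwwwwwwwwwcccccccccyyyyyyy

Term n consists of 3n-1 w's, followed by n+2 c's, followed by n y's, where the shown terms are n = 2, 3, 4, 5.
At n = 7 the blocks have lengths 20, 9, 7.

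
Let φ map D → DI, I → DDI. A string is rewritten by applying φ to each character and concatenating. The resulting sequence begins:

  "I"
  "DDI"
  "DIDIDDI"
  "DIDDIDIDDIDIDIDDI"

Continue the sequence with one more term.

Replace each of the 17 characters of DIDDIDIDDIDIDIDDI in place — DI DDI DI DI DDI DI DDI DI DI DDI DI DDI DI DDI DI DI DDI — and concatenate.

DIDDIDIDIDDIDIDDIDIDIDDIDIDDIDIDDIDIDIDDI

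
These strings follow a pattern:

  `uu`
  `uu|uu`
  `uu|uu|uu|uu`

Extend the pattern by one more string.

uu|uu|uu|uu|uu|uu|uu|uu

s(k+1) = s(k)·|·s(k) — each term doubles the last with '|' between the halves.
One more doubling of uu|uu|uu|uu gives the answer.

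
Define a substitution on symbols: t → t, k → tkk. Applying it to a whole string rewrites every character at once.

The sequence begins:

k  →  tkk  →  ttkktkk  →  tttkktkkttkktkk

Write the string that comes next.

Applying the rule to each of the 15 symbols of tttkktkkttkktkk gives the pieces t t t tkk tkk t tkk tkk t t tkk tkk t tkk tkk, which concatenate to the answer.

ttttkktkkttkktkktttkktkkttkktkk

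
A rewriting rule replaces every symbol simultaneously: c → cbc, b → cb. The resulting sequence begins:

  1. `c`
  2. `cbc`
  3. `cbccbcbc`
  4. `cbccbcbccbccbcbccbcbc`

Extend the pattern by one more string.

cbccbcbccbccbcbccbcbccbccbcbccbccbcbccbcbccbccbcbccbcbc

Replace each of the 21 characters of cbccbcbccbccbcbccbcbc in place — cbc cb cbc cbc cb cbc cb cbc cbc cb cbc cbc cb cbc cb cbc cbc cb cbc cb cbc — and concatenate.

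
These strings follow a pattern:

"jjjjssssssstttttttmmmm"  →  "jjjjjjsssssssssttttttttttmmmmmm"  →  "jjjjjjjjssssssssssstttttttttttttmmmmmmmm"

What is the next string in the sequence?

jjjjjjjjjjsssssssssssssttttttttttttttttmmmmmmmmmm

Each string has the form j^{2n} s^{2n+3} t^{3n+1} m^{2n}, where the shown terms are n = 2, 3, 4.
For the next term, n = 5, so the run lengths are 10, 13, 16, 10.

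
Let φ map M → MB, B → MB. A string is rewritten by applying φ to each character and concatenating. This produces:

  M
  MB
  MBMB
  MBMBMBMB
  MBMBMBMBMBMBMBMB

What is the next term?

Replace each of the 16 characters of MBMBMBMBMBMBMBMB in place — MB MB MB MB MB MB MB MB MB MB MB MB MB MB MB MB — and concatenate.

MBMBMBMBMBMBMBMBMBMBMBMBMBMBMBMB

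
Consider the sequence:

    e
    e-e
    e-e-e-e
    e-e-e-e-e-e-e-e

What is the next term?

s(k+1) = s(k)·-·s(k) — each term doubles the last with '-' between the halves.
Doubling e-e-e-e-e-e-e-e with '-' between the halves:

e-e-e-e-e-e-e-e-e-e-e-e-e-e-e-e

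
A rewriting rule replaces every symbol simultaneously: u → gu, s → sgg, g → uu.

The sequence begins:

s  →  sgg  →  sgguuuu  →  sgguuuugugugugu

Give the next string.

sgguuuuguguguguuuguuuguuuguuugu

Applying the rule to each of the 15 symbols of sgguuuugugugugu gives the pieces sgg uu uu gu gu gu gu uu gu uu gu uu gu uu gu, which concatenate to the answer.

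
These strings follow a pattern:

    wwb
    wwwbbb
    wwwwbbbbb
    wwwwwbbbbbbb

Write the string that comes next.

Term n consists of n+1 w's, followed by 2n-1 b's (n = 1, 2, …).
At n = 5 the blocks have lengths 6, 9.

wwwwwwbbbbbbbbb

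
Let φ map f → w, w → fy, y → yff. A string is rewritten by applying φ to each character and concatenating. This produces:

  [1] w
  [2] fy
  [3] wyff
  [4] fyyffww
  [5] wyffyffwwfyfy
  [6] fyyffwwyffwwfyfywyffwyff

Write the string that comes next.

wyffyffwwfyfyyffwwfyfywyffwyfffyyffwwfyyffww

Applying the rule to each of the 24 symbols of fyyffwwyffwwfyfywyffwyff gives the pieces w yff yff w w fy fy yff w w fy fy w yff w yff fy yff w w fy yff w w, which concatenate to the answer.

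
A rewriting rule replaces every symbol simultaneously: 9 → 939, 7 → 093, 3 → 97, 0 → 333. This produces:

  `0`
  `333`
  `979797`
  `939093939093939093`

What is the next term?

Applying the rule to each of the 18 symbols of 939093939093939093 gives the pieces 939 97 939 333 939 97 939 97 939 333 939 97 939 97 939 333 939 97, which concatenate to the answer.

939979393339399793997939333939979399793933393997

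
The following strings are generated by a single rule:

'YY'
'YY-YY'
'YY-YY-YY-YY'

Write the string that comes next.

Each string is two copies of the previous one joined by '-'.
So the next term is two copies of YY-YY-YY-YY with '-' between the halves.

YY-YY-YY-YY-YY-YY-YY-YY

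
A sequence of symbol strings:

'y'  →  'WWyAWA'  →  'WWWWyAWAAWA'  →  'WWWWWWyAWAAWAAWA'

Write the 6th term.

s(k+1) = WW·s(k)·AWA, so each term gains WW as a prefix and AWA as a suffix.
From WWWWWWyAWAAWAAWA, 2 further steps: WWWWWWyAWAAWAAWA → WWWWWWWWyAWAAWAAWAAWA → (answer).

WWWWWWWWWWyAWAAWAAWAAWAAWA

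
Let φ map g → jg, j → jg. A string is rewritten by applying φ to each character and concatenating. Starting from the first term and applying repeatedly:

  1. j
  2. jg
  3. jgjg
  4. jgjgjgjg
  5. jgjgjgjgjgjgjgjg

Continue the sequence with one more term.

φ(jgjgjgjgjgjgjgjg) expands symbol-by-symbol to jg jg jg jg jg jg jg jg jg jg jg jg jg jg jg jg; joining the 16 pieces gives the next term.

jgjgjgjgjgjgjgjgjgjgjgjgjgjgjgjg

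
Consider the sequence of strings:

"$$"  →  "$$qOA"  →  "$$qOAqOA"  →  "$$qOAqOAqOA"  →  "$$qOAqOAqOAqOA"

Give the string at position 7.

The strings grow by a fixed suffix qOA each time.
From $$qOAqOAqOAqOA, 2 further steps: $$qOAqOAqOAqOA → $$qOAqOAqOAqOAqOA → (answer).

$$qOAqOAqOAqOAqOAqOA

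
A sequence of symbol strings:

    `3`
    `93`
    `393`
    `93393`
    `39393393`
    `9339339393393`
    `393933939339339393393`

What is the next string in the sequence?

Each term (from the third on) is the two preceding terms concatenated in order: term 3 = 3·93 = 393.
So term 8 is 9339339393393·393933939339339393393.

9339339393393393933939339339393393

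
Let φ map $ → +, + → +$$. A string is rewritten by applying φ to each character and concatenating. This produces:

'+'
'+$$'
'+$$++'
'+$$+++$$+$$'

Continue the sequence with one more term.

Apply φ to +$$+++$$+$$ symbol by symbol: +→+$$, $→+, $→+, +→+$$, +→+$$, +→+$$, $→+, $→+, +→+$$, $→+, $→+; joined: +$$ + + +$$ +$$ +$$ + + +$$ + +.

+$$+++$$+$$+$$+++$$++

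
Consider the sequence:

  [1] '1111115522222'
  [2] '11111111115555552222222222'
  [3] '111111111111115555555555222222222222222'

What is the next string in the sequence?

Each string has the form 1^{4n+2} 5^{4n-2} 2^{5n} (n = 1, 2, …).
At n = 4 the blocks have lengths 18, 14, 20.

1111111111111111115555555555555522222222222222222222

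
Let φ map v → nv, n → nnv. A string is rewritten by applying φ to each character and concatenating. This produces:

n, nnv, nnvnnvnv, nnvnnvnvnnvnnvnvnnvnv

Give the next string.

Rewriting the 21 symbols of nnvnnvnvnnvnnvnvnnvnv one by one yields nnv nnv nv nnv nnv nv nnv nv nnv nnv nv nnv nnv nv nnv nv nnv nnv nv nnv nv; concatenated:

nnvnnvnvnnvnnvnvnnvnvnnvnnvnvnnvnnvnvnnvnvnnvnnvnvnnvnv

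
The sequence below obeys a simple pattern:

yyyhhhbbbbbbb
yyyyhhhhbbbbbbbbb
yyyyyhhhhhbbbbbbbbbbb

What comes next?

yyyyyyhhhhhhbbbbbbbbbbbbb

The n-th term is n y's then n h's then 2n+1 b's, where the shown terms are n = 3, 4, 5.
Setting n = 6 gives 6, 6, 13 characters in each block.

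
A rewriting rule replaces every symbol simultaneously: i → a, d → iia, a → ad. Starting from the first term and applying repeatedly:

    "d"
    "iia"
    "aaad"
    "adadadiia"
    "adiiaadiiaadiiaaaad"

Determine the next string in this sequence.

Rewriting the 19 symbols of adiiaadiiaadiiaaaad one by one yields ad iia a a ad ad iia a a ad ad iia a a ad ad ad ad iia; concatenated:

adiiaaaadadiiaaaadadiiaaaadadadadiia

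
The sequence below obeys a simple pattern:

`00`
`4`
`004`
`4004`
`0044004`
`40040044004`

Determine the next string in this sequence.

From term 3 onward, concatenate the second-to-last term with the last: 00·4 = 004, 4·004 = 4004, …
Continuing: 0044004 · 40040044004 gives term 7.

004400440040044004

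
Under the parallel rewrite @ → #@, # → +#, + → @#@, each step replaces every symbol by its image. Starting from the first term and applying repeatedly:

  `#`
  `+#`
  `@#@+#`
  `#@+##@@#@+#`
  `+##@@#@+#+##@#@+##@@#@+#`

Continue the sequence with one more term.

φ(+##@@#@+#+##@#@+##@@#@+#) expands symbol-by-symbol to @#@ +# +# #@ #@ +# #@ @#@ +# @#@ +# +# #@ +# #@ @#@ +# +# #@ #@ +# #@ @#@ +#; joining the 24 pieces gives the next term.

@#@+#+##@#@+##@@#@+#@#@+#+##@+##@@#@+#+##@#@+##@@#@+#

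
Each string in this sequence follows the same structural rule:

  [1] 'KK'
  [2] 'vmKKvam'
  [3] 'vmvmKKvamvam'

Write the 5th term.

Each term wraps the previous one in vm on the left and vam on the right.
From vmvmKKvamvam, 2 further steps: vmvmKKvamvam → vmvmvmKKvamvamvam → (answer).

vmvmvmvmKKvamvamvamvam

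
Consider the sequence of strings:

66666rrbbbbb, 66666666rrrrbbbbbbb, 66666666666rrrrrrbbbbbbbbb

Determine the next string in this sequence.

Term n consists of 3n+2 6's, followed by 2n r's, followed by 2n+3 b's (n = 1, 2, …).
Setting n = 4 gives 14, 8, 11 characters in each block.

66666666666666rrrrrrrrbbbbbbbbbbb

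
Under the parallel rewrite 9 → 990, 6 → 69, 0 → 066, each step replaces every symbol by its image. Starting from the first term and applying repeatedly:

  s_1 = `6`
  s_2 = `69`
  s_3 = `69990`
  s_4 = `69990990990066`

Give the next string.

Rewriting the 14 symbols of 69990990990066 one by one yields 69 990 990 990 066 990 990 066 990 990 066 066 69 69; concatenated:

699909909900669909900669909900660666969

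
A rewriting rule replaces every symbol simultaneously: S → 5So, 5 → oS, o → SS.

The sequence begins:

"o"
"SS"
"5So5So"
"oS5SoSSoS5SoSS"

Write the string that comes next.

Rewriting the 14 symbols of oS5SoSSoS5SoSS one by one yields SS 5So oS 5So SS 5So 5So SS 5So oS 5So SS 5So 5So; concatenated:

SS5SooS5SoSS5So5SoSS5SooS5SoSS5So5So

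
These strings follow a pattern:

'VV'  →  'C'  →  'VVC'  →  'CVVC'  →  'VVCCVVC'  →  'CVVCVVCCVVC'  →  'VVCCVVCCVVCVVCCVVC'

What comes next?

From term 3 onward, concatenate the second-to-last term with the last: VV·C = VVC, C·VVC = CVVC, …
So term 8 is CVVCVVCCVVC·VVCCVVCCVVCVVCCVVC.

CVVCVVCCVVCVVCCVVCCVVCVVCCVVC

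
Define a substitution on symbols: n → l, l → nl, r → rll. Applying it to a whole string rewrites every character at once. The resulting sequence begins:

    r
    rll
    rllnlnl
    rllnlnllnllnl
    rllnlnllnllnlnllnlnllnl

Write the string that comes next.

Rewriting the 23 symbols of rllnlnllnllnlnllnlnllnl one by one yields rll nl nl l nl l nl nl l nl nl l nl l nl nl l nl l nl nl l nl; concatenated:

rllnlnllnllnlnllnlnllnllnlnllnllnlnllnl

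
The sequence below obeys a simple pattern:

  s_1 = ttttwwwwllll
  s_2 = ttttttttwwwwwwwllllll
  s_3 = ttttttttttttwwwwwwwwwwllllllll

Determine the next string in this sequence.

Each string has the form t^{4n} w^{3n+1} l^{2n+2} (n = 1, 2, …).
At n = 4 the blocks have lengths 16, 13, 10.

ttttttttttttttttwwwwwwwwwwwwwllllllllll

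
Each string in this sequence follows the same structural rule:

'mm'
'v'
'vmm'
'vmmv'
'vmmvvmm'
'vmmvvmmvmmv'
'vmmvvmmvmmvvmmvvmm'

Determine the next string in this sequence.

vmmvvmmvmmvvmmvvmmvmmvvmmvmmv

From term 3 onward, concatenate the last term with the second-to-last: v·mm = vmm, vmm·v = vmmv, …
Continuing: vmmvvmmvmmvvmmvvmm · vmmvvmmvmmv gives term 8.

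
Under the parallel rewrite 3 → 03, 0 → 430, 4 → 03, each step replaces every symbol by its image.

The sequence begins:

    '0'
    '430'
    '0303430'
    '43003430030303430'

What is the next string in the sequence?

03034304300303034304300343003430030303430

φ(43003430030303430) expands symbol-by-symbol to 03 03 430 430 03 03 03 430 430 03 430 03 430 03 03 03 430; joining the 17 pieces gives the next term.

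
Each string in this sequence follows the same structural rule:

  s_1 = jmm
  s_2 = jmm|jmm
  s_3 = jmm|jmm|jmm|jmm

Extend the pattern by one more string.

jmm|jmm|jmm|jmm|jmm|jmm|jmm|jmm

Every step duplicates the string with '|' between the halves.
So the next term is two copies of jmm|jmm|jmm|jmm with '|' between the halves.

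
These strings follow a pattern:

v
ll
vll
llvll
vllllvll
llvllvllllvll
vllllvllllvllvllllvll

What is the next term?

llvllvllllvllvllllvllllvllvllllvll

From term 3 onward, concatenate the second-to-last term with the last: v·ll = vll, ll·vll = llvll, …
So term 8 is llvllvllllvll·vllllvllllvllvllllvll.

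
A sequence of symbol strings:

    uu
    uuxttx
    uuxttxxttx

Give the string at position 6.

uuxttxxttxxttxxttxxttx

Each term is the previous one with xttx appended.
From uuxttxxttx, 3 further steps: uuxttxxttx → uuxttxxttxxttx → uuxttxxttxxttxxttx → (answer).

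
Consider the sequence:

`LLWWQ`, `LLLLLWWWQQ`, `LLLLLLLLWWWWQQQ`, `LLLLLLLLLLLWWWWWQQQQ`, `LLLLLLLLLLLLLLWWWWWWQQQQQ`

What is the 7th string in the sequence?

The n-th term is 3n-1 L's then n+1 W's then n Q's (n = 1, 2, …).
For term 7, n = 7, so the run lengths are 20, 8, 7.

LLLLLLLLLLLLLLLLLLLLWWWWWWWWQQQQQQQ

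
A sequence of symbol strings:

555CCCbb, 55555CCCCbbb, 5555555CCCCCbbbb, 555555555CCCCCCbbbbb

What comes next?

55555555555CCCCCCCbbbbbb

Term n consists of 2n-1 5's, followed by n+1 C's, followed by n b's, where the shown terms are n = 2, 3, 4, 5.
For the next term, n = 6, so the run lengths are 11, 7, 6.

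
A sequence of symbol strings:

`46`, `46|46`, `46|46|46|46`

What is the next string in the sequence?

Each string is two copies of the previous one joined by '|'.
One more doubling of 46|46|46|46 gives the answer.

46|46|46|46|46|46|46|46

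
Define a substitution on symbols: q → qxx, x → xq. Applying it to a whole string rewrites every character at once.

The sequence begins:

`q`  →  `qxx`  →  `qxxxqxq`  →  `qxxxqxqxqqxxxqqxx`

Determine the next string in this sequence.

Rewriting the 17 symbols of qxxxqxqxqqxxxqqxx one by one yields qxx xq xq xq qxx xq qxx xq qxx qxx xq xq xq qxx qxx xq xq; concatenated:

qxxxqxqxqqxxxqqxxxqqxxqxxxqxqxqqxxqxxxqxq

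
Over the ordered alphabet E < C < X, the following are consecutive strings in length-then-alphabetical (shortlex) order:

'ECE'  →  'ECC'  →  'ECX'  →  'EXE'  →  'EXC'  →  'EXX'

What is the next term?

The successor of EXX increments the rightmost position that isn't already X and resets every position after it to E.

CEE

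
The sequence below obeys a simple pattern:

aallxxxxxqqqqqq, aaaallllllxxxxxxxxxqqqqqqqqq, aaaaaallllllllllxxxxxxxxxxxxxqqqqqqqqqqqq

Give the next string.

Reading off run lengths: a runs 2, 4, 6; l runs 2, 6, 10; x runs 5, 9, 13; q runs 6, 9, 12 — each is linear in n (n = 1, 2, …).
Setting n = 4 gives 8, 14, 17, 15 characters in each block.

aaaaaaaallllllllllllllxxxxxxxxxxxxxxxxxqqqqqqqqqqqqqqq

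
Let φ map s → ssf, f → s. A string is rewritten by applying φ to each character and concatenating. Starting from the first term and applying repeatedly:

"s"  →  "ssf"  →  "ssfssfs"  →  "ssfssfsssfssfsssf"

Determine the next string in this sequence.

Applying the rule to each of the 17 symbols of ssfssfsssfssfsssf gives the pieces ssf ssf s ssf ssf s ssf ssf ssf s ssf ssf s ssf ssf ssf s, which concatenate to the answer.

ssfssfsssfssfsssfssfssfsssfssfsssfssfssfs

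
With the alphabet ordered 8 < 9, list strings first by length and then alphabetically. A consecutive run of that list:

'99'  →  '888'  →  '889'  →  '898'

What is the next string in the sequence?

899

The successor of 898 increments the rightmost position that isn't already 9 and resets every position after it to 8.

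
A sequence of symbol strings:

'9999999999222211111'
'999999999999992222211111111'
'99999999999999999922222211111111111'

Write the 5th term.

999999999999999999999999992222222211111111111111111

The n-th term is 4n+2 9's then n+2 2's then 3n-1 1's, where the shown terms are n = 2, 3, 4.
Setting n = 6 gives 26, 8, 17 characters in each block.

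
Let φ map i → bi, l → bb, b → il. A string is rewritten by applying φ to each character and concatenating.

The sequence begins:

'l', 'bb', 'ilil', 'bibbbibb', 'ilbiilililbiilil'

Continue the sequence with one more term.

Replace each of the 16 characters of ilbiilililbiilil in place — bi bb il bi bi bb bi bb bi bb il bi bi bb bi bb — and concatenate.

bibbilbibibbbibbbibbilbibibbbibb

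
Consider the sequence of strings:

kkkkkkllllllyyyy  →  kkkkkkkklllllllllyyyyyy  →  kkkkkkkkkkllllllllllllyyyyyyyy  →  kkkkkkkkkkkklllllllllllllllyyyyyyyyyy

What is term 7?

The n-th term is 2n+2 k's then 3n l's then 2n y's, where the shown terms are n = 2, 3, 4, 5.
For term 7, n = 8, so the run lengths are 18, 24, 16.

kkkkkkkkkkkkkkkkkkllllllllllllllllllllllllyyyyyyyyyyyyyyyy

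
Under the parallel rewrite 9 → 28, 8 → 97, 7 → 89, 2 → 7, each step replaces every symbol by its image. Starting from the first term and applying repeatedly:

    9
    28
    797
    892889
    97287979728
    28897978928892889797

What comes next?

7979728892889972879797287979728892889

φ(28897978928892889797) expands symbol-by-symbol to 7 97 97 28 89 28 89 97 28 7 97 97 28 7 97 97 28 89 28 89; joining the 20 pieces gives the next term.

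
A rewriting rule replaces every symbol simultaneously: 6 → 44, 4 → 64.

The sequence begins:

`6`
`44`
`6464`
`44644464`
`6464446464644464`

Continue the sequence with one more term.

φ(6464446464644464) expands symbol-by-symbol to 44 64 44 64 64 64 44 64 44 64 44 64 64 64 44 64; joining the 16 pieces gives the next term.

44644464646444644464446464644464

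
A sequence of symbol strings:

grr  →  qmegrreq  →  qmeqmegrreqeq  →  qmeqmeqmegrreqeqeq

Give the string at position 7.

qmeqmeqmeqmeqmeqmegrreqeqeqeqeqeq

Every step adds qme to the front and eq to the end of the previous string.
From qmeqmeqmegrreqeqeq, 3 further steps: qmeqmeqmegrreqeqeq → qmeqmeqmeqmegrreqeqeqeq → qmeqmeqmeqmeqmegrreqeqeqeqeq → (answer).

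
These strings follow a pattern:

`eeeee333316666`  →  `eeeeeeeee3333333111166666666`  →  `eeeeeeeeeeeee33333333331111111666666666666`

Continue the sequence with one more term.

Term n consists of 4n+1 e's, followed by 3n+1 3's, followed by 3n-2 1's, followed by 4n 6's (n = 1, 2, …).
Setting n = 4 gives 17, 13, 10, 16 characters in each block.

eeeeeeeeeeeeeeeee333333333333311111111116666666666666666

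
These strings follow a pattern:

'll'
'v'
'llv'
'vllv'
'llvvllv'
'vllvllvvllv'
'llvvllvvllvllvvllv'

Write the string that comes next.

vllvllvvllvllvvllvvllvllvvllv

Each term (from the third on) is the two preceding terms concatenated in order: term 3 = ll·v = llv.
So term 8 is vllvllvvllv·llvvllvvllvllvvllv.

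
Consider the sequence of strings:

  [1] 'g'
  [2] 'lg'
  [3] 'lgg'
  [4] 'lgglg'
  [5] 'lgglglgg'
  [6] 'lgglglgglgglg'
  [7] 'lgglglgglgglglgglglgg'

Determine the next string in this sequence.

This is a Fibonacci-style word recurrence s(k) = s(k−1)·s(k−2): e.g. lg·g = lgg.
So term 8 is lgglglgglgglglgglglgg·lgglglgglgglg.

lgglglgglgglglgglglgglgglglgglgglg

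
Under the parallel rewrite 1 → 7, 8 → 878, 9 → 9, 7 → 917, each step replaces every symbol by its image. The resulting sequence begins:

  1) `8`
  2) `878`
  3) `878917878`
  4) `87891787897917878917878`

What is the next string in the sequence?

8789178789791787891787899179791787891787897917878917878

Replace each of the 23 characters of 87891787897917878917878 in place — 878 917 878 9 7 917 878 917 878 9 917 9 7 917 878 917 878 9 7 917 878 917 878 — and concatenate.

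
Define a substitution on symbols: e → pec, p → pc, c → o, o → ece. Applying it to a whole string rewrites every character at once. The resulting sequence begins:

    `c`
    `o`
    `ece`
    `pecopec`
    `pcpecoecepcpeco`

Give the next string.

φ(pcpecoecepcpeco) expands symbol-by-symbol to pc o pc pec o ece pec o pec pc o pc pec o ece; joining the 15 pieces gives the next term.

pcopcpecoecepecopecpcopcpecoece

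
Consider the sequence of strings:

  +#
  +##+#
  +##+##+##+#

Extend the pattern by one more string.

Each string is two copies of the previous one joined by '#'.
One more doubling of +##+##+##+# gives the answer.

+##+##+##+##+##+##+##+#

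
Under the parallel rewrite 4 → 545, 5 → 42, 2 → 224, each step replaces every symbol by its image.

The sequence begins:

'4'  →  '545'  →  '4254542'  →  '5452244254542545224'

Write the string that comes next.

425454222422454554522442545425452244254542224224545

φ(5452244254542545224) expands symbol-by-symbol to 42 545 42 224 224 545 545 224 42 545 42 545 224 42 545 42 224 224 545; joining the 19 pieces gives the next term.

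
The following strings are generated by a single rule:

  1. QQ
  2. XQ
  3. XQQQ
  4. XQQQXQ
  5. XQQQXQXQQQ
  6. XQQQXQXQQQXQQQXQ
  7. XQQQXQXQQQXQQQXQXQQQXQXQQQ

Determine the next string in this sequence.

From term 3 onward, concatenate the last term with the second-to-last: XQ·QQ = XQQQ, XQQQ·XQ = XQQQXQ, …
So term 8 is XQQQXQXQQQXQQQXQXQQQXQXQQQ·XQQQXQXQQQXQQQXQ.

XQQQXQXQQQXQQQXQXQQQXQXQQQXQQQXQXQQQXQQQXQ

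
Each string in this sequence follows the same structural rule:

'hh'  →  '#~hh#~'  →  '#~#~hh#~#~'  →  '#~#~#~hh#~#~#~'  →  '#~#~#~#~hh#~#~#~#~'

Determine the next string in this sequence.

Each term wraps the previous one in #~ on the left and #~ on the right.
One more step from #~#~#~#~hh#~#~#~#~ gives the answer.

#~#~#~#~#~hh#~#~#~#~#~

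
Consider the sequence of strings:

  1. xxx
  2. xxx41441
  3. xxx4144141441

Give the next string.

Each term is the previous one with 41441 appended.
Applying this once more to xxx4144141441:

xxx414414144141441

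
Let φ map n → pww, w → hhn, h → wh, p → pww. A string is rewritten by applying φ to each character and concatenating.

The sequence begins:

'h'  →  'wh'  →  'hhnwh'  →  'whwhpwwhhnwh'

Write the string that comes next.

hhnwhhhnwhpwwhhnhhnwhwhpwwhhnwh

Apply φ to whwhpwwhhnwh symbol by symbol: w→hhn, h→wh, w→hhn, h→wh, p→pww, w→hhn, w→hhn, h→wh, h→wh, n→pww, w→hhn, h→wh; joined: hhn wh hhn wh pww hhn hhn wh wh pww hhn wh.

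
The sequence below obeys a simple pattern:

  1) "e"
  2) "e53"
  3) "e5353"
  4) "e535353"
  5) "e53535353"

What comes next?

The strings grow by a fixed suffix 53 each time.
One more step from e53535353 gives the answer.

e5353535353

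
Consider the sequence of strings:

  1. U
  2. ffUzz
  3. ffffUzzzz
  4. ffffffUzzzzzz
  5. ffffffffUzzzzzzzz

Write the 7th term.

ffffffffffffUzzzzzzzzzzzz

Every step adds ff to the front and zz to the end of the previous string.
From ffffffffUzzzzzzzz, 2 further steps: ffffffffUzzzzzzzz → ffffffffffUzzzzzzzzzz → (answer).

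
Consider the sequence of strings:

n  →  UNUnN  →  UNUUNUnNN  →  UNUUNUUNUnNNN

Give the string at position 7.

UNUUNUUNUUNUUNUUNUnNNNNNN

s(k+1) = UNU·s(k)·N, so each term gains UNU as a prefix and N as a suffix.
From UNUUNUUNUnNNN, 3 further steps: UNUUNUUNUnNNN → UNUUNUUNUUNUnNNNN → UNUUNUUNUUNUUNUnNNNNN → (answer).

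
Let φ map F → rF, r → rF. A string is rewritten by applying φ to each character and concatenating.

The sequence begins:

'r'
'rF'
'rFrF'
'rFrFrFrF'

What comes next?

rFrFrFrFrFrFrFrF

Rewriting each symbol of rFrFrFrF: r→rF, F→rF, r→rF, F→rF, r→rF, F→rF, r→rF, F→rF, which concatenates to rF rF rF rF rF rF rF rF.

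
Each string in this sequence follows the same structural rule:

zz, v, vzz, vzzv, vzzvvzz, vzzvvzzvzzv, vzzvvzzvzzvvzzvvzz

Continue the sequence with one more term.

vzzvvzzvzzvvzzvvzzvzzvvzzvzzv

This is a Fibonacci-style word recurrence s(k) = s(k−1)·s(k−2): e.g. v·zz = vzz.
Continuing: vzzvvzzvzzvvzzvvzz · vzzvvzzvzzv gives term 8.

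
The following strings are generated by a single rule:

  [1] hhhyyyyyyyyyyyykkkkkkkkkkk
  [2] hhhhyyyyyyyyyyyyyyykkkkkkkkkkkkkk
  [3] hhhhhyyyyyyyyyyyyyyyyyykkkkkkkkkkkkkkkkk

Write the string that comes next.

Term n consists of n h's, followed by 3n+3 y's, followed by 3n+2 k's, where the shown terms are n = 3, 4, 5.
Setting n = 6 gives 6, 21, 20 characters in each block.

hhhhhhyyyyyyyyyyyyyyyyyyyyykkkkkkkkkkkkkkkkkkkk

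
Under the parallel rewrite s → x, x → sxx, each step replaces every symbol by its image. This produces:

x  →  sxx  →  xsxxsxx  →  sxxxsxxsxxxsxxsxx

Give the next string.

Replace each of the 17 characters of sxxxsxxsxxxsxxsxx in place — x sxx sxx sxx x sxx sxx x sxx sxx sxx x sxx sxx x sxx sxx — and concatenate.

xsxxsxxsxxxsxxsxxxsxxsxxsxxxsxxsxxxsxxsxx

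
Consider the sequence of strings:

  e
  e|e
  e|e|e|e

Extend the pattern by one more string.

s(k+1) = s(k)·|·s(k) — each term doubles the last with '|' between the halves.
So the next term is two copies of e|e|e|e with '|' between the halves.

e|e|e|e|e|e|e|e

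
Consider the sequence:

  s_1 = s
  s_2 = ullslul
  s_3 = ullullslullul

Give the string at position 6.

Each term wraps the previous one in ull on the left and lul on the right.
From ullullslullul, 3 further steps: ullullslullul → ullullullslullullul → ullullullullslullullullul → (answer).

ullullullullullslullullullullul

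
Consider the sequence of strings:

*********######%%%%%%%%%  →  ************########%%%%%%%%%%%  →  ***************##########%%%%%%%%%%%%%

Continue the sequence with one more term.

Term n consists of 3n *'s, followed by 2n #'s, followed by 2n+3 %'s, where the shown terms are n = 3, 4, 5.
Setting n = 6 gives 18, 12, 15 characters in each block.

******************############%%%%%%%%%%%%%%%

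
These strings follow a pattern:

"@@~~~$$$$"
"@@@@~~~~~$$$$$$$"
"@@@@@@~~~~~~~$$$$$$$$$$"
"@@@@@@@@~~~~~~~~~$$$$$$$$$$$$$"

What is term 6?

The n-th term is 2n @'s then 2n+1 ~'s then 3n+1 $'s (n = 1, 2, …).
At n = 6 the blocks have lengths 12, 13, 19.

@@@@@@@@@@@@~~~~~~~~~~~~~$$$$$$$$$$$$$$$$$$$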